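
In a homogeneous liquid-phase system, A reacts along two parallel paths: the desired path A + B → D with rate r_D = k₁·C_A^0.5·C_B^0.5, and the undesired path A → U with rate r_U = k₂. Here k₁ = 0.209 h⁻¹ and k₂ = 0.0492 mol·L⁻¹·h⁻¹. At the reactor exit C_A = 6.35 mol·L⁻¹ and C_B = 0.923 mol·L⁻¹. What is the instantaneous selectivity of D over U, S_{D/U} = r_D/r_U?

S_{D/U} = r_D/r_U = (k₁·C_A^0.5·C_B^0.5)/(k₂) = (k₁/k₂)·C_A^0.5·C_B^0.5.
= (0.209×6.350^0.5×0.9230^0.5) / (0.0492) = 0.5060/0.04920 = 10.3.
Since the desired path is higher order in A, keeping C_A high (PFR or concentrated feed) favours D.

10.3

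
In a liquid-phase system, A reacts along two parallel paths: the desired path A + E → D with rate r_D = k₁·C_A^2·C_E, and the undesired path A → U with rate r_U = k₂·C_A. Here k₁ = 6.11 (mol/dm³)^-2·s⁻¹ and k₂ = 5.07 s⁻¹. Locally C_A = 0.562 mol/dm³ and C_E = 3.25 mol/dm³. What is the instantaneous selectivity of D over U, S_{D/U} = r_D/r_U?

S_{D/U} = r_D/r_U = (k₁·C_A^2·C_E)/(k₂·C_A) = (k₁/k₂)·C_A·C_E.
= (6.11×0.5620^2×3.250) / (5.07×0.5620) = 6.272/2.849 = 2.20.

2.20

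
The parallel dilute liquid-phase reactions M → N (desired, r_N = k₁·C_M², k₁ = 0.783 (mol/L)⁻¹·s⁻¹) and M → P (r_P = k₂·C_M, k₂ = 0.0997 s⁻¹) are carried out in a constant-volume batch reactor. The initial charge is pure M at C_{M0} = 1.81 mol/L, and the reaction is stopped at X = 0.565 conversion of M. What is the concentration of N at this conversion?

0.927 mol/L

C_M = C_{M0}(1−X) = 0.7874 mol/L.
Along a PFR/batch, dC_P/dC_M = −r_P/(r_N+r_P) = −k₂/(k₂+k₁·C_M).
Integrating from C_{M0} to C_M: C_P = (0.0997/0.783)·ln[(0.0997+0.783·1.81)/(0.0997+0.783·0.787)] = 0.1273·ln(1.517/0.7162) = 0.09556 mol/L.
Then C_N = (C_{M0}−C_M) − C_P = 1.023 − 0.09556 = 0.9271 mol/L.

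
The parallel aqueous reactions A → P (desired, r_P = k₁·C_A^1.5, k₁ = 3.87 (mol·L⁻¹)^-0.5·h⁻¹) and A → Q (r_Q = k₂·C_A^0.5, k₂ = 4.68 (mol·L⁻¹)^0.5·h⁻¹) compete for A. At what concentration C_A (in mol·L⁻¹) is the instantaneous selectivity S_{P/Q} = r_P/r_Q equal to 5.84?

S_{P/Q} = (k₁/k₂)·C_A ⇒ C_A = S·k₂/k₁.
= 5.84×4.68/3.87 = 7.06 mol·L⁻¹.

7.06 mol·L⁻¹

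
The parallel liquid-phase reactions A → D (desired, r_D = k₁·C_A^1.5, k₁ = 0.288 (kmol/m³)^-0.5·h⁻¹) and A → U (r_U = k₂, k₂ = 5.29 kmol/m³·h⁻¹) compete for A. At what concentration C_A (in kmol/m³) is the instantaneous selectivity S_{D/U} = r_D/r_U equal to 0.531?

S_{D/U} = (k₁/k₂)·C_A^1.5 ⇒ C_A = (S·k₂/k₁)^(1/1.5).
= (0.531×5.29/0.288)^(0.6667) = (9.753)^(0.6667) = 4.56 kmol/m³.

4.56 kmol/m³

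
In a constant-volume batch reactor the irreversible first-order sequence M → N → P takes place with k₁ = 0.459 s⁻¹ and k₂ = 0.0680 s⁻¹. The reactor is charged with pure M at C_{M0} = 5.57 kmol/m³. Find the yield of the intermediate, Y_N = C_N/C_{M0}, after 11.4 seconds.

0.534

The intermediate concentration in a first-order A→B→C sequence is C_N = k₁C_{M0}(e^(−k₁t) − e^(−k₂t))/(k₂−k₁).
e^(−k₁t) = e^(−0.459×11.4) = e^(−5.233) = 0.005340; e^(−k₂t) = e^(−0.7752) = 0.4606.
C_N = 0.459×5.57/(0.0680−0.459) × (0.005340−0.4606) = (-6.539)×(-0.4553) = 2.977 kmol/m³.
Y_N = C_N/C_{M0} = 2.977/5.57 = 0.534.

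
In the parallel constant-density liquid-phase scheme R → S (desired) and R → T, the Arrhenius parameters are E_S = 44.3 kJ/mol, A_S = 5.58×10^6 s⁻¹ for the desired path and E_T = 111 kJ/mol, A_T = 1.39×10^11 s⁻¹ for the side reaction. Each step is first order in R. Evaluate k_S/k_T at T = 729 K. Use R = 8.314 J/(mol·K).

2.42

With equal orders, S_{S/T} = k_S/k_T = (A_S/A_T)·exp[(E_T−E_S)/(RT)].
(E_T−E_S)/(RT) = (111−44.3)×10³/(8.314×729) = 66700/6061 = 11.00.
k_S/k_T = (5.58×10^6/1.39×10^11)·exp(11.00) = 4.014×10^-5 × 60172 = 2.42.
Since E_S < E_T, lowering the temperature improves selectivity toward S.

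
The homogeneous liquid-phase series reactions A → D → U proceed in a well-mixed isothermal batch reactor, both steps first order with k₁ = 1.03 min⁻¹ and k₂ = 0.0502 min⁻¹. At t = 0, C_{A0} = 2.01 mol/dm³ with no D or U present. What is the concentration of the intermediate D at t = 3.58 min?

1.71 mol/dm³

For first-order series with pure A initially, C_D(t) = k₁C_{A0}/(k₂−k₁)·(e^(−k₁t) − e^(−k₂t)).
e^(−k₁t) = e^(−1.03×3.58) = e^(−3.687) = 0.02504; e^(−k₂t) = e^(−0.1797) = 0.8355.
C_D = 1.03×2.01/(0.0502−1.03) × (0.02504−0.8355) = (-2.113)×(-0.8105) = 1.713 mol/dm³.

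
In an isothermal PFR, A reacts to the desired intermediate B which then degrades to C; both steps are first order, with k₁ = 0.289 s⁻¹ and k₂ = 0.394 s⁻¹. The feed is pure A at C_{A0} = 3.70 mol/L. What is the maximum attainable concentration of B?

For a first-order series the maximum intermediate yield is C_{B,max}/C_{A0} = (k₁/k₂)^[k₂/(k₂−k₁)].
= (0.289/0.394)^(0.394/(0.394−0.289)) = (0.7335)^(3.752) = 0.3126.
C_{B,max} = 0.3126×3.70 = 1.16 mol/L.

1.16 mol/L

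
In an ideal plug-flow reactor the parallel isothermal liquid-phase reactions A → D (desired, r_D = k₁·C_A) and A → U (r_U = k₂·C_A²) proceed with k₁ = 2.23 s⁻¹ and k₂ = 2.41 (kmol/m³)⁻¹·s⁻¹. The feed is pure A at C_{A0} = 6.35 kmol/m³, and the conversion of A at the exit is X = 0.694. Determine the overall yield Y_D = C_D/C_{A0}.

0.136

C_A = C_{A0}(1−X) = 1.943 kmol/m³.
Along a PFR/batch, dC_D/dC_A = −r_D/(r_D+r_U) = −k₁/(k₁+k₂·C_A).
Integrating from C_{A0} to C_A: C_D = (2.23/2.41)·ln[(2.23+2.41·6.35)/(2.23+2.41·1.94)] = 0.9253·ln(17.53/6.913) = 0.8612 kmol/m³.
Y_D = C_D/C_{A0} = 0.8612/6.35 = 0.136.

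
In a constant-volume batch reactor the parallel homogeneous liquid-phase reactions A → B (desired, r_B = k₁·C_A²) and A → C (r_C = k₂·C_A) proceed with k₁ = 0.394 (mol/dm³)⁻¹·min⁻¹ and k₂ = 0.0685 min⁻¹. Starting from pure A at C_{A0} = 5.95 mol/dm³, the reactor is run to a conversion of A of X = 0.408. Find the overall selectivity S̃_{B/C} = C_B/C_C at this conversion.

C_A = C_{A0}(1−X) = 3.522 mol/dm³.
Along a PFR/batch, dC_C/dC_A = −r_C/(r_B+r_C) = −k₂/(k₂+k₁·C_A).
Integrating from C_{A0} to C_A: C_C = (0.0685/0.394)·ln[(0.0685+0.394·5.95)/(0.0685+0.394·3.52)] = 0.1739·ln(2.413/1.456) = 0.08778 mol/dm³.
Then C_B = (C_{A0}−C_A) − C_C = 2.428 − 0.08778 = 2.340 mol/dm³.
S̃_{B/C} = C_B/C_C = 2.340/0.08778 = 26.7.

26.7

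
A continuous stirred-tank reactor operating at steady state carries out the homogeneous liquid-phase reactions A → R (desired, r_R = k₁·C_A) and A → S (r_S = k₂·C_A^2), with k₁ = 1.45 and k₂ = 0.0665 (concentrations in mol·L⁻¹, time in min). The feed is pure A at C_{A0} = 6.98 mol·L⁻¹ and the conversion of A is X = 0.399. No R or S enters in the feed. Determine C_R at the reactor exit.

Exit C_A = C_{A0}(1−X) = 6.98×0.601 = 4.195 mol·L⁻¹.
Rates in a CSTR are evaluated at the outlet concentration: r_R = 1.45×4.195 = 6.083, r_S = 0.0665×4.195^2 = 1.170.
Fraction of consumed A going to R: r_R/(r_R+r_S) = 0.8387.
C_R = 0.8387·C_{A0}·X = 0.8387×6.98×0.399 = 2.34 mol·L⁻¹.

2.34 mol·L⁻¹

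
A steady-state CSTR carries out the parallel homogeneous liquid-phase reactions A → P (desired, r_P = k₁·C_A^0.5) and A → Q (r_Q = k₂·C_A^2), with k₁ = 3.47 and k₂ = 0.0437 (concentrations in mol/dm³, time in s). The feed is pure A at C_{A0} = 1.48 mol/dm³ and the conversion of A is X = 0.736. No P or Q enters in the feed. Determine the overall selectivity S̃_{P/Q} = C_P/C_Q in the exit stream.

325

Exit C_A = C_{A0}(1−X) = 1.48×0.264 = 0.3907 mol/dm³.
In a CSTR the entire volume is at exit conditions, so r_P = 3.47×0.3907^0.5 = 2.169 and r_Q = 0.0437×0.3907^2 = 0.006671.
Overall selectivity = C_P/C_Q = r_Pτ/(r_Qτ) = r_P/r_Q = 325.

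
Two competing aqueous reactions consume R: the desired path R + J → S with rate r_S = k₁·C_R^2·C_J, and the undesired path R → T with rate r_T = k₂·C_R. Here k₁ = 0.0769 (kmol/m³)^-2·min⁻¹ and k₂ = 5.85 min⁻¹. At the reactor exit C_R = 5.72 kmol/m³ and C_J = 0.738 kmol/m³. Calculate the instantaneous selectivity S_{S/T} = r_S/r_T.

S_{S/T} = r_S/r_T = (k₁·C_R^2·C_J)/(k₂·C_R) = (k₁/k₂)·C_R·C_J.
= (0.0769×5.720^2×0.7380) / (5.85×5.720) = 1.857/33.46 = 0.0555.
Since the desired path is higher order in R, keeping C_R high (PFR or concentrated feed) favours S.

0.0555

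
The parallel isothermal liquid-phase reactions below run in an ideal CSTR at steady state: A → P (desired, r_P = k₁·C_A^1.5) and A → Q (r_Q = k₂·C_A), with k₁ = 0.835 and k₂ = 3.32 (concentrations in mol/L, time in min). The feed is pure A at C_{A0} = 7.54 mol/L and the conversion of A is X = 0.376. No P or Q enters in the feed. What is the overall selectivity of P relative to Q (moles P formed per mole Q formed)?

Exit C_A = C_{A0}(1−X) = 7.54×0.624 = 4.705 mol/L.
A CSTR operates uniformly at the exit composition, giving r_P = 8.522 and r_Q = 15.62 (each k·C_A^n at C_A = 4.705).
Overall selectivity = C_P/C_Q = r_Pτ/(r_Qτ) = r_P/r_Q = 0.546.

0.546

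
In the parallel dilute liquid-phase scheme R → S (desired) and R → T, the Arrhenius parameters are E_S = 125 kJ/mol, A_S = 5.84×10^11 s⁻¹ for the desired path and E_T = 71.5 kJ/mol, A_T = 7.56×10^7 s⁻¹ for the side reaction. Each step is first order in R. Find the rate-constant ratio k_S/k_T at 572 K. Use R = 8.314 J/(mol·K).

0.100

With equal orders, S_{S/T} = k_S/k_T = (A_S/A_T)·exp[(E_T−E_S)/(RT)].
(E_T−E_S)/(RT) = (71.5−125)×10³/(8.314×572) = -53500/4756 = -11.25.
k_S/k_T = (5.84×10^11/7.56×10^7)·exp(-11.25) = 7725 × 1.301×10^-5 = 0.100.
Since E_S > E_T, raising the temperature improves selectivity toward S.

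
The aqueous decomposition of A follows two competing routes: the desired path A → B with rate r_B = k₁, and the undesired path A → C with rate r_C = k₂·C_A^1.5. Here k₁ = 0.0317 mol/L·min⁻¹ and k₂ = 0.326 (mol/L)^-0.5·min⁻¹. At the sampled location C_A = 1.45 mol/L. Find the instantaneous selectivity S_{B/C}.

S_{B/C} = r_B/r_C = (k₁)/(k₂·C_A^1.5) = (k₁/k₂)·C_A^-1.5.
= (0.0317) / (0.326×1.450^1.5) = 0.03170/0.5692 = 0.0557.

0.0557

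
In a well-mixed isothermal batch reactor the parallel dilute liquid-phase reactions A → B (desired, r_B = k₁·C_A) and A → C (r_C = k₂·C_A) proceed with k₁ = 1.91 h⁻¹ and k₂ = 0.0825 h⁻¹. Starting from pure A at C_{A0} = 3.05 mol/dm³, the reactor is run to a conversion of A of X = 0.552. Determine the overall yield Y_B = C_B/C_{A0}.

C_A = C_{A0}(1−X) = 1.366 mol/dm³.
Both paths are first order in A, so the instantaneous fraction to B is constant: dC_B/d(−C_A) = k₁/(k₁+k₂) = 0.9586.
C_B = 0.9586·(C_{A0}−C_A) = 0.9586×1.684 = 1.61 mol/dm³.
Y_B = C_B/C_{A0} = 1.614/3.05 = 0.529.

0.529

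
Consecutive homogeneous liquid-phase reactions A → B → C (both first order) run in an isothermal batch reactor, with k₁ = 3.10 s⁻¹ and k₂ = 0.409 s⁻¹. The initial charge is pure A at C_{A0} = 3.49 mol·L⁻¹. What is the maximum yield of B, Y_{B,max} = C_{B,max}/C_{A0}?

Evaluating C_B at t_opt = ln(k₂/k₁)/(k₂−k₁) gives C_{B,max}/C_{A0} = (k₁/k₂)^[k₂/(k₂−k₁)].
= (3.10/0.409)^(0.409/(0.409−3.10)) = (7.579)^(-0.1520) = 0.7350.

0.735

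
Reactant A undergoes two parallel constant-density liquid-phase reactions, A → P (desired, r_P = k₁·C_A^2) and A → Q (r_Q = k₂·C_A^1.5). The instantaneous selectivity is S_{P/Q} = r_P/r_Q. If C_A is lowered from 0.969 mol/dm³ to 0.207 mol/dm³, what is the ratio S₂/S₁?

0.462

S_{P/Q} = (k₁/k₂)·C_A^0.5, so S₂/S₁ = (C_{A,2}/C_{A,1})^0.5.
= (0.207/0.969)^0.5 = (0.2136)^0.5 = 0.462.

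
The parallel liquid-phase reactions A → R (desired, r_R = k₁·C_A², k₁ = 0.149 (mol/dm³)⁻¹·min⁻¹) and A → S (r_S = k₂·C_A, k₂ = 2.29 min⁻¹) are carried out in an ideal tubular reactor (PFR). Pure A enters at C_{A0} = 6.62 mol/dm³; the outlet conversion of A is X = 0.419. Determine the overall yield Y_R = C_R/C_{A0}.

C_A = C_{A0}(1−X) = 3.846 mol/dm³.
Along a PFR/batch, dC_S/dC_A = −r_S/(r_R+r_S) = −k₂/(k₂+k₁·C_A).
Integrating from C_{A0} to C_A: C_S = (2.29/0.149)·ln[(2.29+0.149·6.62)/(2.29+0.149·3.85)] = 15.37·ln(3.276/2.863) = 2.072 mol/dm³.
Then C_R = (C_{A0}−C_A) − C_S = 2.774 − 2.072 = 0.7014 mol/dm³.
Y_R = C_R/C_{A0} = 0.7014/6.62 = 0.106.

0.106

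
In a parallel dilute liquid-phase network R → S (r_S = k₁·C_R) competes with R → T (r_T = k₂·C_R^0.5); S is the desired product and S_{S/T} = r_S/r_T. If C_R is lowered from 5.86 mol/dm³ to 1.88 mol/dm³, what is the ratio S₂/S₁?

0.566

S_{S/T} = (k₁/k₂)·C_R^0.5, so S₂/S₁ = (C_{R,2}/C_{R,1})^0.5.
= (1.88/5.86)^0.5 = (0.3208)^0.5 = 0.566.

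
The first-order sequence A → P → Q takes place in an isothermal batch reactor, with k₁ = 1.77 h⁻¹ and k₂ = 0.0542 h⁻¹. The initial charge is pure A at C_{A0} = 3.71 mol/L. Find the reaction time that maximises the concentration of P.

2.03 h

For first-order series the maximum of C_P occurs at t_opt = ln(k₂/k₁)/(k₂−k₁).
= ln(0.0542/1.77)/(0.0542−1.77) = ln(0.03062)/-1.716 = -3.486/-1.716 = 2.03 h.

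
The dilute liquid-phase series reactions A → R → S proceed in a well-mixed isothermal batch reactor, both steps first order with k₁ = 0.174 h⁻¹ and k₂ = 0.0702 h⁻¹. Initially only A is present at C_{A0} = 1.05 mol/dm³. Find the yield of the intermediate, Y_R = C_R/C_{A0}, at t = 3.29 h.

The intermediate concentration in a first-order A→B→C sequence is C_R = k₁C_{A0}(e^(−k₁t) − e^(−k₂t))/(k₂−k₁).
e^(−k₁t) = e^(−0.174×3.29) = e^(−0.5725) = 0.5641; e^(−k₂t) = e^(−0.2310) = 0.7938.
C_R = 0.174×1.05/(0.0702−0.174) × (0.5641−0.7938) = (-1.760)×(-0.2296) = 0.4042 mol/dm³.
Y_R = C_R/C_{A0} = 0.4042/1.05 = 0.385.

0.385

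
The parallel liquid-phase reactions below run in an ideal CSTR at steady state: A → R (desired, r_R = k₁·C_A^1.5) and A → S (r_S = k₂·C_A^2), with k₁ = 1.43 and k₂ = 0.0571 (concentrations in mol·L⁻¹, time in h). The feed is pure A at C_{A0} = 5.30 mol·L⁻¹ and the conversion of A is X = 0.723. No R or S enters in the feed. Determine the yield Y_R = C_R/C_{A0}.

Exit C_A = C_{A0}(1−X) = 5.30×0.277 = 1.468 mol·L⁻¹.
Rates in a CSTR are evaluated at the outlet concentration: r_R = 1.43×1.468^1.5 = 2.544, r_S = 0.0571×1.468^2 = 0.1231.
Fraction of consumed A going to R: r_R/(r_R+r_S) = 0.9539.
C_R = 0.9539·C_{A0}·X = 0.9539×5.30×0.723 = 3.66 mol·L⁻¹; Y_R = C_R/C_{A0} = 0.690.

0.690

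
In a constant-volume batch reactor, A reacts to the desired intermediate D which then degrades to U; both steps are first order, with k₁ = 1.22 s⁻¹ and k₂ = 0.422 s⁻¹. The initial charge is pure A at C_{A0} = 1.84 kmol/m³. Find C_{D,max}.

For a first-order series the maximum intermediate yield is C_{D,max}/C_{A0} = (k₁/k₂)^[k₂/(k₂−k₁)].
= (1.22/0.422)^(0.422/(0.422−1.22)) = (2.891)^(-0.5288) = 0.5704.
C_{D,max} = 0.5704×1.84 = 1.05 kmol/m³.

1.05 kmol/m³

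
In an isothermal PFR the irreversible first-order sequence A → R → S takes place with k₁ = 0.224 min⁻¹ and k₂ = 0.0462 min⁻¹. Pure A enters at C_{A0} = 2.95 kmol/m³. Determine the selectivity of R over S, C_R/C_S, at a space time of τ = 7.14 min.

4.44

The intermediate concentration in a first-order A→B→C sequence is C_R = k₁C_{A0}(e^(−k₁τ) − e^(−k₂τ))/(k₂−k₁).
e^(−k₁τ) = e^(−0.224×7.14) = e^(−1.599) = 0.2020; e^(−k₂τ) = e^(−0.3299) = 0.7190.
C_R = 0.224×2.95/(0.0462−0.224) × (0.2020−0.7190) = (-3.717)×(-0.5170) = 1.921 kmol/m³.
C_A = C_{A0}e^(−k₁τ) = 0.5960 kmol/m³, so C_S = C_{A0}−C_A−C_R = 0.4326 kmol/m³; C_R/C_S = 4.44.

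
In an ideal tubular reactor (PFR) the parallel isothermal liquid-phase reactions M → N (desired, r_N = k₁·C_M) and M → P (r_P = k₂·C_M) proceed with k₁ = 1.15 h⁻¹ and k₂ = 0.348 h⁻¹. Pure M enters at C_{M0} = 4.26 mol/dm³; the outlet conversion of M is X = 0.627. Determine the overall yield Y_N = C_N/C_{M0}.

C_M = C_{M0}(1−X) = 1.589 mol/dm³.
Both paths are first order in M, so the instantaneous fraction to N is constant: dC_N/d(−C_M) = k₁/(k₁+k₂) = 0.7677.
C_N = 0.7677·(C_{M0}−C_M) = 0.7677×2.671 = 2.05 mol/dm³.
Y_N = C_N/C_{M0} = 2.051/4.26 = 0.481.

0.481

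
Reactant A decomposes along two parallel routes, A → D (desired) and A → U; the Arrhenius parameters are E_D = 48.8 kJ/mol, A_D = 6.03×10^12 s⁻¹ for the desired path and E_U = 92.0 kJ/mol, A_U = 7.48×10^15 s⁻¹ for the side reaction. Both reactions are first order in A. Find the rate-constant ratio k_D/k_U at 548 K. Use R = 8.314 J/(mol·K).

Since both paths have the same order in A, the concentration cancels and S_{D/U} = k_D/k_U = (A_D/A_U)·exp[(E_U−E_D)/(RT)].
(E_U−E_D)/(RT) = (92.0−48.8)×10³/(8.314×548) = 43200/4556 = 9.482.
k_D/k_U = (6.03×10^12/7.48×10^15)·exp(9.482) = 8.061×10^-4 × 13119 = 10.6.
Since E_D < E_U, lowering the temperature improves selectivity toward D.

10.6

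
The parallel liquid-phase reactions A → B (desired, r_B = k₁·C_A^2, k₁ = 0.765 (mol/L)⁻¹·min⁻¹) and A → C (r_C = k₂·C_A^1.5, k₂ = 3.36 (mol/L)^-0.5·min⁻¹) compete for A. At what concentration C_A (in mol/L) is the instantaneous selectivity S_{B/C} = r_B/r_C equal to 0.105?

0.213 mol/L

S_{B/C} = (k₁/k₂)·C_A^0.5 ⇒ C_A = (S·k₂/k₁)^(2).
= (0.105×3.36/0.765)^(2) = (0.4612)^(2) = 0.213 mol/L.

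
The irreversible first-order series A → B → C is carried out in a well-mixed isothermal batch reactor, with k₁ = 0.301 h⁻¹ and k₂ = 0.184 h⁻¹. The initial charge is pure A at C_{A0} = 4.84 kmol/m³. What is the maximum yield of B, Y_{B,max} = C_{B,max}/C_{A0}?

Evaluating C_B at t_opt = ln(k₂/k₁)/(k₂−k₁) gives C_{B,max}/C_{A0} = (k₁/k₂)^[k₂/(k₂−k₁)].
= (0.301/0.184)^(0.184/(0.184−0.301)) = (1.636)^(-1.573) = 0.4612.

0.461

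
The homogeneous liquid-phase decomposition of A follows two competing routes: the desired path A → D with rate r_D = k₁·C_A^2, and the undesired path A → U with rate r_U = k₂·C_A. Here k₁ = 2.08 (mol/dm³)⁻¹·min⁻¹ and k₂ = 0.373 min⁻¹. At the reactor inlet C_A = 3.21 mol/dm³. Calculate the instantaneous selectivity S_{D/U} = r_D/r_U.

S_{D/U} = r_D/r_U = (k₁·C_A^2)/(k₂·C_A) = (k₁/k₂)·C_A.
= (2.08×3.210^2) / (0.373×3.210) = 21.43/1.197 = 17.9.

17.9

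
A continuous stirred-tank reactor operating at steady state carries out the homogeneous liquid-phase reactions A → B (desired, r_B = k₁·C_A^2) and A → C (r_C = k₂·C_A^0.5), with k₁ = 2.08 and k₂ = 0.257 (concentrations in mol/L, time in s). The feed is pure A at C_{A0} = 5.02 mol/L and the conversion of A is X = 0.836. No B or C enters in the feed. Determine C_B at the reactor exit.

Exit C_A = C_{A0}(1−X) = 5.02×0.164 = 0.8233 mol/L.
Rates in a CSTR are evaluated at the outlet concentration: r_B = 2.08×0.8233^2 = 1.410, r_C = 0.257×0.8233^0.5 = 0.2332.
Fraction of consumed A going to B: r_B/(r_B+r_C) = 0.8581.
C_B = 0.8581·C_{A0}·X = 0.8581×5.02×0.836 = 3.60 mol/L.

3.60 mol/L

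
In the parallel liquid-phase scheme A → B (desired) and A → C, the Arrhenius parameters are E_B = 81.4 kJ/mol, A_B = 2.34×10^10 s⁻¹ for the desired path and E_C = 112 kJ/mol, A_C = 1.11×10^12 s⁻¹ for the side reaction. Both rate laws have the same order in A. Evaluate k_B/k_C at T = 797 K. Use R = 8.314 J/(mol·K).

k_B/k_C = (A_B/A_C)·exp[−(E_B−E_C)/(RT)] = (A_B/A_C)·exp[(E_C−E_B)/(RT)].
(E_C−E_B)/(RT) = (112−81.4)×10³/(8.314×797) = 30600/6626 = 4.618.
k_B/k_C = (2.34×10^10/1.11×10^12)·exp(4.618) = 0.02108 × 101.3 = 2.14.

2.14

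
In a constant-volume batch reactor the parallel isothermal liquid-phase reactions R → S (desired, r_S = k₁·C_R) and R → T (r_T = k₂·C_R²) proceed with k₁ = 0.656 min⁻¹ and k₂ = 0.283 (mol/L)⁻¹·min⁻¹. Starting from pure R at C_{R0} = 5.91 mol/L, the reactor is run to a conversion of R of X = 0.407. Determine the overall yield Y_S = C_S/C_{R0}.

C_R = C_{R0}(1−X) = 3.505 mol/L.
Along a PFR/batch, dC_S/dC_R = −r_S/(r_S+r_T) = −k₁/(k₁+k₂·C_R).
Integrating from C_{R0} to C_R: C_S = (0.656/0.283)·ln[(0.656+0.283·5.91)/(0.656+0.283·3.50)] = 2.318·ln(2.329/1.648) = 0.8015 mol/L.
Y_S = C_S/C_{R0} = 0.8015/5.91 = 0.136.

0.136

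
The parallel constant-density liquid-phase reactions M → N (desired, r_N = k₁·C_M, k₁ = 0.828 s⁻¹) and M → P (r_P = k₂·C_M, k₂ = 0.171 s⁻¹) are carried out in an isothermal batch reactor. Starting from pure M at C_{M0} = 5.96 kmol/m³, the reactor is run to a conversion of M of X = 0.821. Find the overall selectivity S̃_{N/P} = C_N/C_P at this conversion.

4.84

C_M = C_{M0}(1−X) = 1.067 kmol/m³.
Both paths are first order in M, so the instantaneous fraction to N is constant: dC_N/d(−C_M) = k₁/(k₁+k₂) = 0.8288.
C_N = 0.8288·(C_{M0}−C_M) = 0.8288×4.893 = 4.06 kmol/m³.
C_P = (C_{M0}−C_M)−C_N = 0.8376 kmol/m³; S̃_{N/P} = 4.056/0.8376 = 4.84.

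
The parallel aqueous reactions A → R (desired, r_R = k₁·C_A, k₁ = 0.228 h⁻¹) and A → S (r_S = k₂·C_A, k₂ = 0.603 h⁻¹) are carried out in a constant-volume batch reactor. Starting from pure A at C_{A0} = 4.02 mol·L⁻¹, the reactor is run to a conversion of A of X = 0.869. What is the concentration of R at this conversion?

C_A = C_{A0}(1−X) = 0.5266 mol·L⁻¹.
Both paths are first order in A, so the instantaneous fraction to R is constant: dC_R/d(−C_A) = k₁/(k₁+k₂) = 0.2744.
C_R = 0.2744·(C_{A0}−C_A) = 0.2744×3.493 = 0.958 mol·L⁻¹.

0.958 mol·L⁻¹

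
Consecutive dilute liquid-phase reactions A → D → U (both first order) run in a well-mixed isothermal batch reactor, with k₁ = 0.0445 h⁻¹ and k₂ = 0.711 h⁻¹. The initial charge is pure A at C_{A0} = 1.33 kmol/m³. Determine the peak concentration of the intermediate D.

0.0692 kmol/m³

Evaluating C_D at t_opt = ln(k₂/k₁)/(k₂−k₁) gives C_{D,max}/C_{A0} = (k₁/k₂)^[k₂/(k₂−k₁)].
= (0.0445/0.711)^(0.711/(0.711−0.0445)) = (0.06259)^(1.067) = 0.05202.
C_{D,max} = 0.05202×1.33 = 0.0692 kmol/m³.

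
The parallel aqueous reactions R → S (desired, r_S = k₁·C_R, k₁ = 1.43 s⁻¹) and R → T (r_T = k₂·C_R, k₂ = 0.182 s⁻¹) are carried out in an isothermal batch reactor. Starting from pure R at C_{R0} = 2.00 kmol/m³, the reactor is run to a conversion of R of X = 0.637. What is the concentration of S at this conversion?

1.13 kmol/m³

C_R = C_{R0}(1−X) = 0.7260 kmol/m³.
Both paths are first order in R, so the instantaneous fraction to S is constant: dC_S/d(−C_R) = k₁/(k₁+k₂) = 0.8871.
C_S = 0.8871·(C_{R0}−C_R) = 0.8871×1.274 = 1.13 kmol/m³.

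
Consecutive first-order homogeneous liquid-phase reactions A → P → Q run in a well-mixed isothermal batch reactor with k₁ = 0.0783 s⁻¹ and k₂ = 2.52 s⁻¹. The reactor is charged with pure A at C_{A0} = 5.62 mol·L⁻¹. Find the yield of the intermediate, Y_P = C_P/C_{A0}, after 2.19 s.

The intermediate concentration in a first-order A→B→C sequence is C_P = k₁C_{A0}(e^(−k₁t) − e^(−k₂t))/(k₂−k₁).
e^(−k₁t) = e^(−0.0783×2.19) = e^(−0.1715) = 0.8424; e^(−k₂t) = e^(−5.519) = 0.004011.
C_P = 0.0783×5.62/(2.52−0.0783) × (0.8424−0.004011) = 0.1802×0.8384 = 0.1511 mol·L⁻¹.
Y_P = C_P/C_{A0} = 0.1511/5.62 = 0.0269.

0.0269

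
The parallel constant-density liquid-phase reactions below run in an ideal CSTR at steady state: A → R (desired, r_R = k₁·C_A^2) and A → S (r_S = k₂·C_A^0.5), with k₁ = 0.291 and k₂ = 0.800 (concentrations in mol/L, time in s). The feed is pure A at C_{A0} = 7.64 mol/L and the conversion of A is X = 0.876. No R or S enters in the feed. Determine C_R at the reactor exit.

Exit C_A = C_{A0}(1−X) = 7.64×0.124 = 0.9474 mol/L.
In a CSTR the entire volume is at exit conditions, so r_R = 0.291×0.9474^2 = 0.2612 and r_S = 0.800×0.9474^0.5 = 0.7787.
Fraction of consumed A going to R: r_R/(r_R+r_S) = 0.2512.
C_R = 0.2512·C_{A0}·X = 0.2512×7.64×0.876 = 1.68 mol/L.

1.68 mol/L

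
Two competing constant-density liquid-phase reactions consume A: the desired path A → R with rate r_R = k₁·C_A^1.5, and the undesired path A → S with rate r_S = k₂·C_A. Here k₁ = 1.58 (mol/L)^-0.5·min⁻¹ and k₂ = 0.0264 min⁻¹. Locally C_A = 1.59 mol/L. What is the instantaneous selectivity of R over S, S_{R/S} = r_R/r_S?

S_{R/S} = r_R/r_S = (k₁·C_A^1.5)/(k₂·C_A) = (k₁/k₂)·C_A^0.5.
= (1.58×1.590^1.5) / (0.0264×1.590) = 3.168/0.04198 = 75.5.
Since the desired path is higher order in A, keeping C_A high (PFR or concentrated feed) favours R.

75.5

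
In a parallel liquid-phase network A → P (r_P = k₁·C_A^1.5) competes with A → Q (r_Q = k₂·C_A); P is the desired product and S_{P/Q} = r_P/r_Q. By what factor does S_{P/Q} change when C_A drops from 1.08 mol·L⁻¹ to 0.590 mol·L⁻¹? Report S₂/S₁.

0.739

S_{P/Q} = (k₁/k₂)·C_A^0.5, so S₂/S₁ = (C_{A,2}/C_{A,1})^0.5.
= (0.590/1.08)^0.5 = (0.5463)^0.5 = 0.739.
Selectivity toward P falls as C_A falls — high-concentration operation is favoured.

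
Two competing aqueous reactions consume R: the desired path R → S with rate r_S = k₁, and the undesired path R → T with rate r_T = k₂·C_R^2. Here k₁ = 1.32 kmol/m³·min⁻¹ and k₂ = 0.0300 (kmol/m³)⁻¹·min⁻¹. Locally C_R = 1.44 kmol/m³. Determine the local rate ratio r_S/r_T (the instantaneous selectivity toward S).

21.2

S_{S/T} = r_S/r_T = (k₁)/(k₂·C_R^2) = (k₁/k₂)·C_R^-2.
= (1.32) / (0.0300×1.440^2) = 1.320/0.06221 = 21.2.
The undesired path is higher order in R, so low C_R (CSTR or dilute feed) favours S.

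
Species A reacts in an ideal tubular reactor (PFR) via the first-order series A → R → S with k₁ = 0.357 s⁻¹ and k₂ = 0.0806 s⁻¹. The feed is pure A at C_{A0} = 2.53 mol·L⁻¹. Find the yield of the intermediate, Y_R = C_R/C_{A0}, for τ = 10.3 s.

For first-order series with pure A initially, C_R(τ) = k₁C_{A0}/(k₂−k₁)·(e^(−k₁τ) − e^(−k₂τ)).
e^(−k₁τ) = e^(−0.357×10.3) = e^(−3.677) = 0.02530; e^(−k₂τ) = e^(−0.8302) = 0.4360.
C_R = 0.357×2.53/(0.0806−0.357) × (0.02530−0.4360) = (-3.268)×(-0.4107) = 1.342 mol·L⁻¹.
Y_R = C_R/C_{A0} = 1.342/2.53 = 0.530.

0.530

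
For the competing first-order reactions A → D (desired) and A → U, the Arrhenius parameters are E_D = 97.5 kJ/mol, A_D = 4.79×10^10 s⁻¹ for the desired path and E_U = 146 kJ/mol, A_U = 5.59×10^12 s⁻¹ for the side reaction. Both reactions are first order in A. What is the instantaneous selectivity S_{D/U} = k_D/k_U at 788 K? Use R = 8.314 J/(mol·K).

k_D/k_U = (A_D/A_U)·exp[−(E_D−E_U)/(RT)] = (A_D/A_U)·exp[(E_U−E_D)/(RT)].
(E_U−E_D)/(RT) = (146−97.5)×10³/(8.314×788) = 48500/6551 = 7.403.
k_D/k_U = (4.79×10^10/5.59×10^12)·exp(7.403) = 0.008569 × 1641 = 14.1.
Since E_D < E_U, lowering the temperature improves selectivity toward D.

14.1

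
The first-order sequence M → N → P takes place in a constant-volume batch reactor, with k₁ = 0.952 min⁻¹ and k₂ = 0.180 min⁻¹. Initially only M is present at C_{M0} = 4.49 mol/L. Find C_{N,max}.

3.04 mol/L

At the optimum, C_{N,max}/C_{M0} = (k₁/k₂)^[k₂/(k₂−k₁)].
= (0.952/0.180)^(0.180/(0.180−0.952)) = (5.289)^(-0.2332) = 0.6782.
C_{N,max} = 0.6782×4.49 = 3.04 mol/L.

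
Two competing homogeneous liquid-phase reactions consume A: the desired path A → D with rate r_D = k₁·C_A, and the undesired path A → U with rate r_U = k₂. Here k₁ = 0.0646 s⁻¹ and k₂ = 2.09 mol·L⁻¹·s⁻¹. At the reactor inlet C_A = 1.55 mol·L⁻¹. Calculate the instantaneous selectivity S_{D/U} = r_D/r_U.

0.0479

S_{D/U} = r_D/r_U = (k₁·C_A)/(k₂) = (k₁/k₂)·C_A.
= (0.0646×1.550) / (2.09) = 0.1001/2.090 = 0.0479.
Since the desired path is higher order in A, keeping C_A high (PFR or concentrated feed) favours D.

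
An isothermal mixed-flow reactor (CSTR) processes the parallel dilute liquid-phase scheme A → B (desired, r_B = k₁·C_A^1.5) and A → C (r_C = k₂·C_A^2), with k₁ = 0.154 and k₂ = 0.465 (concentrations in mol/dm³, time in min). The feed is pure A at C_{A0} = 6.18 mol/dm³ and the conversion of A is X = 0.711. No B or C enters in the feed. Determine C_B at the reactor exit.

Exit C_A = C_{A0}(1−X) = 6.18×0.289 = 1.786 mol/dm³.
A CSTR operates uniformly at the exit composition, giving r_B = 0.3676 and r_C = 1.483 (each k·C_A^n at C_A = 1.786).
Fraction of consumed A going to B: r_B/(r_B+r_C) = 0.1986.
C_B = 0.1986·C_{A0}·X = 0.1986×6.18×0.711 = 0.873 mol/dm³.

0.873 mol/dm³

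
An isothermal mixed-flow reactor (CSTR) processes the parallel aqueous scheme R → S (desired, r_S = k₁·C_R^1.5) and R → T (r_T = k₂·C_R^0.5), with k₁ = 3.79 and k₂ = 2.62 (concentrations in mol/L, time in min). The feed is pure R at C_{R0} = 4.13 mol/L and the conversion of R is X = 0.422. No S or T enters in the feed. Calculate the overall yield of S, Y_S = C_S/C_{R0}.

Exit C_R = C_{R0}(1−X) = 4.13×0.578 = 2.387 mol/L.
A CSTR operates uniformly at the exit composition, giving r_S = 13.98 and r_T = 4.048 (each k·C_R^n at C_R = 2.387).
Fraction of consumed R going to S: r_S/(r_S+r_T) = 0.7754.
C_S = 0.7754·C_{R0}·X = 0.7754×4.13×0.422 = 1.35 mol/L; Y_S = C_S/C_{R0} = 0.327.

0.327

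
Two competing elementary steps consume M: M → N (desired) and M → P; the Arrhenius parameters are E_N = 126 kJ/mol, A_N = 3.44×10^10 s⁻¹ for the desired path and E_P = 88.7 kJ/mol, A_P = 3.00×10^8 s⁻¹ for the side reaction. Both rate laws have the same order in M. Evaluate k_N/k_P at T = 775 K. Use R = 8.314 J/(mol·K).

Since both paths have the same order in M, the concentration cancels and S_{N/P} = k_N/k_P = (A_N/A_P)·exp[(E_P−E_N)/(RT)].
(E_P−E_N)/(RT) = (88.7−126)×10³/(8.314×775) = -37300/6443 = -5.789.
k_N/k_P = (3.44×10^10/3.00×10^8)·exp(-5.789) = 114.7 × 0.003061 = 0.351.
Since E_N > E_P, raising the temperature improves selectivity toward N.

0.351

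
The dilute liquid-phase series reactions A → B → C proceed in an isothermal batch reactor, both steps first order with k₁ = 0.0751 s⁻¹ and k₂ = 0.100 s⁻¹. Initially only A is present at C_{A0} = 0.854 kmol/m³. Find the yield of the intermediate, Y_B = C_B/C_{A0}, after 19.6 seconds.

0.267

The intermediate concentration in a first-order A→B→C sequence is C_B = k₁C_{A0}(e^(−k₁t) − e^(−k₂t))/(k₂−k₁).
e^(−k₁t) = e^(−0.0751×19.6) = e^(−1.472) = 0.2295; e^(−k₂t) = e^(−1.960) = 0.1409.
C_B = 0.0751×0.854/(0.100−0.0751) × (0.2295−0.1409) = 2.576×0.08862 = 0.2283 kmol/m³.
Y_B = C_B/C_{A0} = 0.2283/0.854 = 0.267.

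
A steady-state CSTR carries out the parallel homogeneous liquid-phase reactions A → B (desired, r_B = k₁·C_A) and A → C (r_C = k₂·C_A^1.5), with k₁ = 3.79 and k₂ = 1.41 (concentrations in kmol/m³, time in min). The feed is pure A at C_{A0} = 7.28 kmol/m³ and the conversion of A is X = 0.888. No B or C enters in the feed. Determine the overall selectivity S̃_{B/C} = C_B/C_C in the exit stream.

2.98

Exit C_A = C_{A0}(1−X) = 7.28×0.112 = 0.8154 kmol/m³.
A CSTR operates uniformly at the exit composition, giving r_B = 3.090 and r_C = 1.038 (each k·C_A^n at C_A = 0.8154).
Overall selectivity = C_B/C_C = r_Bτ/(r_Cτ) = r_B/r_C = 2.98.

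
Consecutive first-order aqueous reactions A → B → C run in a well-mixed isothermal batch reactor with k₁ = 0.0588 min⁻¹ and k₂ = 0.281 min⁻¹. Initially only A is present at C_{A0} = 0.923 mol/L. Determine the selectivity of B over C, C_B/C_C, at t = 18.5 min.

0.152

Solving the coupled first-order balances gives C_B(t) = [k₁/(k₂−k₁)]·C_{A0}·(e^(−k₁t) − e^(−k₂t)).
e^(−k₁t) = e^(−0.0588×18.5) = e^(−1.088) = 0.3370; e^(−k₂t) = e^(−5.199) = 0.005525.
C_B = 0.0588×0.923/(0.281−0.0588) × (0.3370−0.005525) = 0.2443×0.3314 = 0.08095 mol/L.
C_A = C_{A0}e^(−k₁t) = 0.3110 mol/L, so C_C = C_{A0}−C_A−C_B = 0.5310 mol/L; C_B/C_C = 0.152.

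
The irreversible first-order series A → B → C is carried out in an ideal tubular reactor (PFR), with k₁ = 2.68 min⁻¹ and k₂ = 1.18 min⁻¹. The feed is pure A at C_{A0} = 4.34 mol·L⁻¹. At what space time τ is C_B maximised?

0.547 min

For first-order series the maximum of C_B occurs at τ_opt = ln(k₂/k₁)/(k₂−k₁).
= ln(1.18/2.68)/(1.18−2.68) = ln(0.4403)/-1.500 = -0.8203/-1.500 = 0.547 min.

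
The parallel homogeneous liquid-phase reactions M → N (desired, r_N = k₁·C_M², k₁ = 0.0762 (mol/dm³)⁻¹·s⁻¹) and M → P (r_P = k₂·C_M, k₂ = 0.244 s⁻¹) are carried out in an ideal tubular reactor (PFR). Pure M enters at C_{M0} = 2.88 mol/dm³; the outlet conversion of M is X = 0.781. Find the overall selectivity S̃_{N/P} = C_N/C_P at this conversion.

0.521

C_M = C_{M0}(1−X) = 0.6307 mol/dm³.
Along a PFR/batch, dC_P/dC_M = −r_P/(r_N+r_P) = −k₂/(k₂+k₁·C_M).
Integrating from C_{M0} to C_M: C_P = (0.244/0.0762)·ln[(0.244+0.0762·2.88)/(0.244+0.0762·0.631)] = 3.202·ln(0.4635/0.2921) = 1.479 mol/dm³.
Then C_N = (C_{M0}−C_M) − C_P = 2.249 − 1.479 = 0.7707 mol/dm³.
S̃_{N/P} = C_N/C_P = 0.7707/1.479 = 0.521.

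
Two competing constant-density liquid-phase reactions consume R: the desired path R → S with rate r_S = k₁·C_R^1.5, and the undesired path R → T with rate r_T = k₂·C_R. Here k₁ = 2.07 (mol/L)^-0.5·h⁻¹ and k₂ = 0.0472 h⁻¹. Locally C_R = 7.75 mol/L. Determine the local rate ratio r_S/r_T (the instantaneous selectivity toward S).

122

S_{S/T} = r_S/r_T = (k₁·C_R^1.5)/(k₂·C_R) = (k₁/k₂)·C_R^0.5.
= (2.07×7.750^1.5) / (0.0472×7.750) = 44.66/0.3658 = 122.
Since the desired path is higher order in R, keeping C_R high (PFR or concentrated feed) favours S.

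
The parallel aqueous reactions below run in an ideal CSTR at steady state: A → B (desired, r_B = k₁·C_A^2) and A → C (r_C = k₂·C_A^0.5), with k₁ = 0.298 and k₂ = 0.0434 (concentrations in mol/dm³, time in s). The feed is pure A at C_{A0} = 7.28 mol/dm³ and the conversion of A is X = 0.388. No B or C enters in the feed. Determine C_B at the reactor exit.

2.78 mol/dm³

Exit C_A = C_{A0}(1−X) = 7.28×0.612 = 4.455 mol/dm³.
In a CSTR the entire volume is at exit conditions, so r_B = 0.298×4.455^2 = 5.915 and r_C = 0.0434×4.455^0.5 = 0.09161.
Fraction of consumed A going to B: r_B/(r_B+r_C) = 0.9847.
C_B = 0.9847·C_{A0}·X = 0.9847×7.28×0.388 = 2.78 mol/dm³.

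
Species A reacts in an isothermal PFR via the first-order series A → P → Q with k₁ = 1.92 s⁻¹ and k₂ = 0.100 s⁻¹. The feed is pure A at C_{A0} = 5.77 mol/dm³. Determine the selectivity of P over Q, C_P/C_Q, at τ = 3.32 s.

3.11

Solving the coupled first-order balances gives C_P(τ) = [k₁/(k₂−k₁)]·C_{A0}·(e^(−k₁τ) − e^(−k₂τ)).
e^(−k₁τ) = e^(−1.92×3.32) = e^(−6.374) = 0.001705; e^(−k₂τ) = e^(−0.3320) = 0.7175.
C_P = 1.92×5.77/(0.100−1.92) × (0.001705−0.7175) = (-6.087)×(-0.7158) = 4.357 mol/dm³.
C_A = C_{A0}e^(−k₁τ) = 0.009836 mol/dm³, so C_Q = C_{A0}−C_A−C_P = 1.403 mol/dm³; C_P/C_Q = 3.11.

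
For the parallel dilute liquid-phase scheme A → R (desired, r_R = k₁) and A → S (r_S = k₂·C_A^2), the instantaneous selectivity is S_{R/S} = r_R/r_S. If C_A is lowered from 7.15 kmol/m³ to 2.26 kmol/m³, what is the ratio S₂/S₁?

10.0

S_{R/S} = (k₁/k₂)·C_A^-2, so S₂/S₁ = (C_{A,2}/C_{A,1})^-2.
= (2.26/7.15)^(-2) = (0.3161)^(-2) = 10.0.
Selectivity toward R rises as C_A falls — low-concentration operation is favoured.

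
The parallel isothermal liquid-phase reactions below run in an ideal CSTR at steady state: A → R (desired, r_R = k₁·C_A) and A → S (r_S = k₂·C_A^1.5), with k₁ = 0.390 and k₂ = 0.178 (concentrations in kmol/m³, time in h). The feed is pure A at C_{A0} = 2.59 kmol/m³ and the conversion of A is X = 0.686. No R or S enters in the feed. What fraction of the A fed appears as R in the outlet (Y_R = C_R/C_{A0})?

0.486

Exit C_A = C_{A0}(1−X) = 2.59×0.314 = 0.8133 kmol/m³.
Rates in a CSTR are evaluated at the outlet concentration: r_R = 0.390×0.8133 = 0.3172, r_S = 0.178×0.8133^1.5 = 0.1305.
Fraction of consumed A going to R: r_R/(r_R+r_S) = 0.7084.
C_R = 0.7084·C_{A0}·X = 0.7084×2.59×0.686 = 1.26 kmol/m³; Y_R = C_R/C_{A0} = 0.486.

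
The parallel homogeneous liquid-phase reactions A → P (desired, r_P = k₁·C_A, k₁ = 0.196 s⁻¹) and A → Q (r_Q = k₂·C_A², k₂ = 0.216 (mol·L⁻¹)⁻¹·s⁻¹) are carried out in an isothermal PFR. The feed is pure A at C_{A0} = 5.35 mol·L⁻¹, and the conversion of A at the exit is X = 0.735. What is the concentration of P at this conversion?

C_A = C_{A0}(1−X) = 1.418 mol·L⁻¹.
Along a PFR/batch, dC_P/dC_A = −r_P/(r_P+r_Q) = −k₁/(k₁+k₂·C_A).
Integrating from C_{A0} to C_A: C_P = (0.196/0.216)·ln[(0.196+0.216·5.35)/(0.196+0.216·1.42)] = 0.9074·ln(1.352/0.5022) = 0.8983 mol·L⁻¹.

0.898 mol·L⁻¹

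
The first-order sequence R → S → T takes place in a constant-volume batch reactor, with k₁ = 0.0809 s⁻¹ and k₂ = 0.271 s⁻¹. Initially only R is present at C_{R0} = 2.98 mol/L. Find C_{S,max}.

0.532 mol/L

At the optimum, C_{S,max}/C_{R0} = (k₁/k₂)^[k₂/(k₂−k₁)].
= (0.0809/0.271)^(0.271/(0.271−0.0809)) = (0.2985)^(1.426) = 0.1785.
C_{S,max} = 0.1785×2.98 = 0.532 mol/L.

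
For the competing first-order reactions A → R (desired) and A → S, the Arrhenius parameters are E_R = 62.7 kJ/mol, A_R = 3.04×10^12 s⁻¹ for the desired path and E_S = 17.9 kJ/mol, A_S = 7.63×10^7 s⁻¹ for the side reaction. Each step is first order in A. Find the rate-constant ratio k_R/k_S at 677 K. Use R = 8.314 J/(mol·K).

13.9

k_R/k_S = (A_R/A_S)·exp[−(E_R−E_S)/(RT)] = (A_R/A_S)·exp[(E_S−E_R)/(RT)].
(E_S−E_R)/(RT) = (17.9−62.7)×10³/(8.314×677) = -44800/5629 = -7.959.
k_R/k_S = (3.04×10^12/7.63×10^7)·exp(-7.959) = 39843 × 3.494×10^-4 = 13.9.
Since E_R > E_S, raising the temperature improves selectivity toward R.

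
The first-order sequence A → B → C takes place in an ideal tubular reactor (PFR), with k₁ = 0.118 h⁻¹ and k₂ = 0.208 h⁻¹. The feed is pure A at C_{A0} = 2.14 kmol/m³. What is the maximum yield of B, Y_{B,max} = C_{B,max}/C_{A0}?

0.270

Evaluating C_B at τ_opt = ln(k₂/k₁)/(k₂−k₁) gives C_{B,max}/C_{A0} = (k₁/k₂)^[k₂/(k₂−k₁)].
= (0.118/0.208)^(0.208/(0.208−0.118)) = (0.5673)^(2.311) = 0.2698.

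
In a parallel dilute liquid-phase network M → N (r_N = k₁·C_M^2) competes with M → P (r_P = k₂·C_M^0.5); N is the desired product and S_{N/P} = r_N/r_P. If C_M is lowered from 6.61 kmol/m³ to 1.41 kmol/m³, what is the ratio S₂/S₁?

0.0985

S_{N/P} = (k₁/k₂)·C_M^1.5, so S₂/S₁ = (C_{M,2}/C_{M,1})^1.5.
= (1.41/6.61)^1.5 = (0.2133)^1.5 = 0.0985.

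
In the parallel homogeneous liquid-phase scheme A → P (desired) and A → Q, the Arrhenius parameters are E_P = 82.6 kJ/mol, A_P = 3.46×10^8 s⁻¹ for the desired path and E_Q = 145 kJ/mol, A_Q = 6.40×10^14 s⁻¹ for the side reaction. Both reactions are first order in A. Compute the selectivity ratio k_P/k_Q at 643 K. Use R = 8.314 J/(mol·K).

Since both paths have the same order in A, the concentration cancels and S_{P/Q} = k_P/k_Q = (A_P/A_Q)·exp[(E_Q−E_P)/(RT)].
(E_Q−E_P)/(RT) = (145−82.6)×10³/(8.314×643) = 62400/5346 = 11.67.
k_P/k_Q = (3.46×10^8/6.40×10^14)·exp(11.67) = 5.406×10^-7 × 1.173×10^5 = 0.0634.

0.0634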